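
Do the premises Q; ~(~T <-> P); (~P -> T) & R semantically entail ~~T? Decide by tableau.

Yes

Initial set: {Q; ~(~T <-> P); ((~P -> T) & R); ~~~T}.
((~P -> T) & R): α-rule — add (~P -> T), R.
~~~T: drop double negation, giving ~T.
~(~T <-> P): β-rule — branch into ~T, ~P  //  ~~T, P.
  branch 1 (add ~T, ~P):
    (~P -> T): β-rule — branch into ~~P  //  T.
      branch 1.1 (add ~~P):
        × closes — contains both P and ~P.
      branch 1.2 (add T):
        × closes — contains both T and ~T.
  branch 2 (add ~~T, P):
    × closes — contains both T and ~T.
All 3 branches close.
Every branch closed, so the premises entail the conclusion.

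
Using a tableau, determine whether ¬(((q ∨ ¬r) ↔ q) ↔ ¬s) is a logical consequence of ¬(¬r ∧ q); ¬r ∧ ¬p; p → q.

No

Initial set: {T ¬(¬r ∧ q); T (¬r ∧ ¬p); T (p → q); F ¬(((q ∨ ¬r) ↔ q) ↔ ¬s)}.
T (¬r ∧ ¬p): α-rule — add T ¬r, T ¬p.
T ¬(¬r ∧ q): β-rule — branch into F ¬r  //  F q.
  branch 1 (add F ¬r):
    × closes — contains both r and ¬r.
  branch 2 (add F q):
    T (p → q): β-rule — branch into F p  //  T q.
      branch 2.1 (add F p):
        F ¬(((q ∨ ¬r) ↔ q) ↔ ¬s): β-rule — branch into T ((q ∨ ¬r) ↔ q), T ¬s  //  F ((q ∨ ¬r) ↔ q), F ¬s.
          branch 2.1.1 (add T ((q ∨ ¬r) ↔ q), T ¬s):
            T ((q ∨ ¬r) ↔ q): β-rule — branch into T (q ∨ ¬r), T q  //  F (q ∨ ¬r), F q.
              branch 2.1.1.1 (add T (q ∨ ¬r), T q):
                × closes — contains both q and ¬q.
              branch 2.1.1.2 (add F (q ∨ ¬r), F q):
                F (q ∨ ¬r): α-rule — add F q, F ¬r.
                × closes — contains both r and ¬r.
          branch 2.1.2 (add F ((q ∨ ¬r) ↔ q), F ¬s):
            F ((q ∨ ¬r) ↔ q): β-rule — branch into T (q ∨ ¬r), F q  //  F (q ∨ ¬r), T q.
              branch 2.1.2.1 (add T (q ∨ ¬r), F q):
                T (q ∨ ¬r): β-rule — branch into T q  //  T ¬r.
                  branch 2.1.2.1.1 (add T q):
                    × closes — contains both q and ¬q.
                  branch 2.1.2.1.2 (add T ¬r):
                    ○ open, literals {p=0, q=0, r=0, s=1}.
              branch 2.1.2.2 (add F (q ∨ ¬r), T q):
                × closes — contains both q and ¬q.
      branch 2.2 (add T q):
        × closes — contains both q and ¬q.
6 branches closed, 1 open.
An open branch gives a countermodel: p=0, q=0, r=0, s=1 (unmentioned atoms arbitrary); the premises hold there but the conclusion fails.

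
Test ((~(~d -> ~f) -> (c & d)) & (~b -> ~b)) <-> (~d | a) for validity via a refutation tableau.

Assume the negation and expand:
Initial set: {~(((~(~d -> ~f) -> (c & d)) & (~b -> ~b)) <-> (~d | a))}.
~(((~(~d -> ~f) -> (c & d)) & (~b -> ~b)) <-> (~d | a)): β-rule — branch into ((~(~d -> ~f) -> (c & d)) & (~b -> ~b)), ~(~d | a)  //  ~((~(~d -> ~f) -> (c & d)) & (~b -> ~b)), (~d | a).
  branch 1 (add ((~(~d -> ~f) -> (c & d)) & (~b -> ~b)), ~(~d | a)):
    ((~(~d -> ~f) -> (c & d)) & (~b -> ~b)): α-rule — add (~(~d -> ~f) -> (c & d)), (~b -> ~b).
    ~(~d | a): α-rule — add ~~d, ~a.
    (~(~d -> ~f) -> (c & d)): β-rule — branch into ~~(~d -> ~f)  //  (c & d).
      branch 1.1 (add ~~(~d -> ~f)):
        (~b -> ~b): β-rule — branch into ~~b  //  ~b.
          branch 1.1.1 (add ~~b):
            ~~(~d -> ~f): β-rule — branch into ~~d  //  ~f.
              branch 1.1.1.1 (add ~~d):
                ○ open, literals {a=false, b=true, d=true}.
              branch 1.1.1.2 (add ~f):
                ○ open, literals {a=false, b=true, d=true, f=false}.
          branch 1.1.2 (add ~b):
            ~~(~d -> ~f): β-rule — branch into ~~d  //  ~f.
              branch 1.1.2.1 (add ~~d):
                ○ open, literals {a=false, b=false, d=true}.
              branch 1.1.2.2 (add ~f):
                ○ open, literals {a=false, b=false, d=true, f=false}.
      branch 1.2 (add (c & d)):
        (c & d): α-rule — add c, d.
        (~b -> ~b): β-rule — branch into ~~b  //  ~b.
          branch 1.2.1 (add ~~b):
            ○ open, literals {a=false, b=true, c=true, d=true}.
          branch 1.2.2 (add ~b):
            ○ open, literals {a=false, b=false, c=true, d=true}.
  branch 2 (add ~((~(~d -> ~f) -> (c & d)) & (~b -> ~b)), (~d | a)):
    ~((~(~d -> ~f) -> (c & d)) & (~b -> ~b)): β-rule — branch into ~(~(~d -> ~f) -> (c & d))  //  ~(~b -> ~b).
      branch 2.1 (add ~(~(~d -> ~f) -> (c & d))):
        ~(~(~d -> ~f) -> (c & d)): α-rule — add ~(~d -> ~f), ~(c & d).
        ~(~d -> ~f): α-rule — add ~d, ~~f.
        (~d | a): β-rule — branch into ~d  //  a.
          branch 2.1.1 (add ~d):
            ~(c & d): β-rule — branch into ~c  //  ~d.
              branch 2.1.1.1 (add ~c):
                ○ open, literals {c=false, d=false, f=true}.
              branch 2.1.1.2 (add ~d):
                ○ open, literals {d=false, f=true}.
          branch 2.1.2 (add a):
            ~(c & d): β-rule — branch into ~c  //  ~d.
              branch 2.1.2.1 (add ~c):
                ○ open, literals {a=true, c=false, d=false, f=true}.
              branch 2.1.2.2 (add ~d):
                ○ open, literals {a=true, d=false, f=true}.
      branch 2.2 (add ~(~b -> ~b)):
        ~(~b -> ~b): α-rule — add ~b, ~~b.
        × closes — contains both b and ~b.
1 branch closed, 10 open.
An open branch gives a countermodel: a=false, b=true, d=true (unmentioned atoms arbitrary); under it the original formula is false.

Not valid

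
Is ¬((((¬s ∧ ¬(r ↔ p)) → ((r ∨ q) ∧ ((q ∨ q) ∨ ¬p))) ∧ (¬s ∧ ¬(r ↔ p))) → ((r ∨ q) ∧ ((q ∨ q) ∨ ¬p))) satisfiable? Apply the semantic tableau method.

Unsatisfiable

Initial set: {¬((((¬s ∧ ¬(r ↔ p)) → ((r ∨ q) ∧ ((q ∨ q) ∨ ¬p))) ∧ (¬s ∧ ¬(r ↔ p))) → ((r ∨ q) ∧ ((q ∨ q) ∨ ¬p)))}.
¬((((¬s ∧ ¬(r ↔ p)) → ((r ∨ q) ∧ ((q ∨ q) ∨ ¬p))) ∧ (¬s ∧ ¬(r ↔ p))) → ((r ∨ q) ∧ ((q ∨ q) ∨ ¬p))): α-rule — add (((¬s ∧ ¬(r ↔ p)) → ((r ∨ q) ∧ ((q ∨ q) ∨ ¬p))) ∧ (¬s ∧ ¬(r ↔ p))), ¬((r ∨ q) ∧ ((q ∨ q) ∨ ¬p)).
(((¬s ∧ ¬(r ↔ p)) → ((r ∨ q) ∧ ((q ∨ q) ∨ ¬p))) ∧ (¬s ∧ ¬(r ↔ p))): α-rule — add ((¬s ∧ ¬(r ↔ p)) → ((r ∨ q) ∧ ((q ∨ q) ∨ ¬p))), (¬s ∧ ¬(r ↔ p)).
(¬s ∧ ¬(r ↔ p)): α-rule — add ¬s, ¬(r ↔ p).
¬((r ∨ q) ∧ ((q ∨ q) ∨ ¬p)): β-rule — branch into ¬(r ∨ q)  //  ¬((q ∨ q) ∨ ¬p).
  branch 1 (add ¬(r ∨ q)):
    ¬(r ∨ q): α-rule — add ¬r, ¬q.
    ((¬s ∧ ¬(r ↔ p)) → ((r ∨ q) ∧ ((q ∨ q) ∨ ¬p))): β-rule — branch into ¬(¬s ∧ ¬(r ↔ p))  //  ((r ∨ q) ∧ ((q ∨ q) ∨ ¬p)).
      branch 1.1 (add ¬(¬s ∧ ¬(r ↔ p))):
        ¬(r ↔ p): β-rule — branch into r, ¬p  //  ¬r, p.
          branch 1.1.1 (add r, ¬p):
            × closes — contains both r and ¬r.
          branch 1.1.2 (add ¬r, p):
            ¬(¬s ∧ ¬(r ↔ p)): β-rule — branch into ¬¬s  //  ¬¬(r ↔ p).
              branch 1.1.2.1 (add ¬¬s):
                × closes — contains both s and ¬s.
              branch 1.1.2.2 (add ¬¬(r ↔ p)):
                ¬¬(r ↔ p): β-rule — branch into r, p  //  ¬r, ¬p.
                  branch 1.1.2.2.1 (add r, p):
                    × closes — contains both r and ¬r.
                  branch 1.1.2.2.2 (add ¬r, ¬p):
                    × closes — contains both p and ¬p.
      branch 1.2 (add ((r ∨ q) ∧ ((q ∨ q) ∨ ¬p))):
        ((r ∨ q) ∧ ((q ∨ q) ∨ ¬p)): α-rule — add (r ∨ q), ((q ∨ q) ∨ ¬p).
        ¬(r ↔ p): β-rule — branch into r, ¬p  //  ¬r, p.
          branch 1.2.1 (add r, ¬p):
            × closes — contains both r and ¬r.
          branch 1.2.2 (add ¬r, p):
            (r ∨ q): β-rule — branch into r  //  q.
              branch 1.2.2.1 (add r):
                × closes — contains both r and ¬r.
              branch 1.2.2.2 (add q):
                × closes — contains both q and ¬q.
  branch 2 (add ¬((q ∨ q) ∨ ¬p)):
    ¬((q ∨ q) ∨ ¬p): α-rule — add ¬(q ∨ q), ¬¬p.
    ¬(q ∨ q): α-rule — add ¬q, ¬q.
    ((¬s ∧ ¬(r ↔ p)) → ((r ∨ q) ∧ ((q ∨ q) ∨ ¬p))): β-rule — branch into ¬(¬s ∧ ¬(r ↔ p))  //  ((r ∨ q) ∧ ((q ∨ q) ∨ ¬p)).
      branch 2.1 (add ¬(¬s ∧ ¬(r ↔ p))):
        ¬(r ↔ p): β-rule — branch into r, ¬p  //  ¬r, p.
          branch 2.1.1 (add r, ¬p):
            × closes — contains both p and ¬p.
          branch 2.1.2 (add ¬r, p):
            ¬(¬s ∧ ¬(r ↔ p)): β-rule — branch into ¬¬s  //  ¬¬(r ↔ p).
              branch 2.1.2.1 (add ¬¬s):
                × closes — contains both s and ¬s.
              branch 2.1.2.2 (add ¬¬(r ↔ p)):
                ¬¬(r ↔ p): β-rule — branch into r, p  //  ¬r, ¬p.
                  branch 2.1.2.2.1 (add r, p):
                    × closes — contains both r and ¬r.
                  branch 2.1.2.2.2 (add ¬r, ¬p):
                    × closes — contains both p and ¬p.
      branch 2.2 (add ((r ∨ q) ∧ ((q ∨ q) ∨ ¬p))):
        ((r ∨ q) ∧ ((q ∨ q) ∨ ¬p)): α-rule — add (r ∨ q), ((q ∨ q) ∨ ¬p).
        ¬(r ↔ p): β-rule — branch into r, ¬p  //  ¬r, p.
          branch 2.2.1 (add r, ¬p):
            × closes — contains both p and ¬p.
          branch 2.2.2 (add ¬r, p):
            (r ∨ q): β-rule — branch into r  //  q.
              branch 2.2.2.1 (add r):
                × closes — contains both r and ¬r.
              branch 2.2.2.2 (add q):
                × closes — contains both q and ¬q.
All 14 branches close.
Every branch closed; the formula is unsatisfiable.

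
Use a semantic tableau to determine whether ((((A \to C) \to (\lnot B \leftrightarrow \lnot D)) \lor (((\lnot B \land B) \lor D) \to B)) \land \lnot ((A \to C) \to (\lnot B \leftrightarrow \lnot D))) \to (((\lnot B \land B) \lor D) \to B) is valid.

Assume the negation and expand:
Initial set: {F (((((A \to C) \to (\lnot B \leftrightarrow \lnot D)) \lor (((\lnot B \land B) \lor D) \to B)) \land \lnot ((A \to C) \to (\lnot B \leftrightarrow \lnot D))) \to (((\lnot B \land B) \lor D) \to B))}.
F (((((A \to C) \to (\lnot B \leftrightarrow \lnot D)) \lor (((\lnot B \land B) \lor D) \to B)) \land \lnot ((A \to C) \to (\lnot B \leftrightarrow \lnot D))) \to (((\lnot B \land B) \lor D) \to B)): α-rule — add T ((((A \to C) \to (\lnot B \leftrightarrow \lnot D)) \lor (((\lnot B \land B) \lor D) \to B)) \land \lnot ((A \to C) \to (\lnot B \leftrightarrow \lnot D))), F (((\lnot B \land B) \lor D) \to B).
T ((((A \to C) \to (\lnot B \leftrightarrow \lnot D)) \lor (((\lnot B \land B) \lor D) \to B)) \land \lnot ((A \to C) \to (\lnot B \leftrightarrow \lnot D))): α-rule — add T (((A \to C) \to (\lnot B \leftrightarrow \lnot D)) \lor (((\lnot B \land B) \lor D) \to B)), T \lnot ((A \to C) \to (\lnot B \leftrightarrow \lnot D)).
F (((\lnot B \land B) \lor D) \to B): α-rule — add T ((\lnot B \land B) \lor D), F B.
T \lnot ((A \to C) \to (\lnot B \leftrightarrow \lnot D)): α-rule — add T (A \to C), F (\lnot B \leftrightarrow \lnot D).
T (((A \to C) \to (\lnot B \leftrightarrow \lnot D)) \lor (((\lnot B \land B) \lor D) \to B)): β-rule — branch into T ((A \to C) \to (\lnot B \leftrightarrow \lnot D))  //  T (((\lnot B \land B) \lor D) \to B).
  branch 1 (add T ((A \to C) \to (\lnot B \leftrightarrow \lnot D))):
    T ((\lnot B \land B) \lor D): β-rule — branch into T (\lnot B \land B)  //  T D.
      branch 1.1 (add T (\lnot B \land B)):
        T (\lnot B \land B): α-rule — add T \lnot B, T B.
        × closes — contains both B and \lnot B.
      branch 1.2 (add T D):
        T (A \to C): β-rule — branch into F A  //  T C.
          branch 1.2.1 (add F A):
            F (\lnot B \leftrightarrow \lnot D): β-rule — branch into T \lnot B, F \lnot D  //  F \lnot B, T \lnot D.
              branch 1.2.1.1 (add T \lnot B, F \lnot D):
                T ((A \to C) \to (\lnot B \leftrightarrow \lnot D)): β-rule — branch into F (A \to C)  //  T (\lnot B \leftrightarrow \lnot D).
                  branch 1.2.1.1.1 (add F (A \to C)):
                    F (A \to C): α-rule — add T A, F C.
                    × closes — contains both A and \lnot A.
                  branch 1.2.1.1.2 (add T (\lnot B \leftrightarrow \lnot D)):
                    T (\lnot B \leftrightarrow \lnot D): β-rule — branch into T \lnot B, T \lnot D  //  F \lnot B, F \lnot D.
                      branch 1.2.1.1.2.1 (add T \lnot B, T \lnot D):
                        × closes — contains both D and \lnot D.
                      branch 1.2.1.1.2.2 (add F \lnot B, F \lnot D):
                        × closes — contains both B and \lnot B.
              branch 1.2.1.2 (add F \lnot B, T \lnot D):
                × closes — contains both B and \lnot B.
          branch 1.2.2 (add T C):
            F (\lnot B \leftrightarrow \lnot D): β-rule — branch into T \lnot B, F \lnot D  //  F \lnot B, T \lnot D.
              branch 1.2.2.1 (add T \lnot B, F \lnot D):
                T ((A \to C) \to (\lnot B \leftrightarrow \lnot D)): β-rule — branch into F (A \to C)  //  T (\lnot B \leftrightarrow \lnot D).
                  branch 1.2.2.1.1 (add F (A \to C)):
                    F (A \to C): α-rule — add T A, F C.
                    × closes — contains both C and \lnot C.
                  branch 1.2.2.1.2 (add T (\lnot B \leftrightarrow \lnot D)):
                    T (\lnot B \leftrightarrow \lnot D): β-rule — branch into T \lnot B, T \lnot D  //  F \lnot B, F \lnot D.
                      branch 1.2.2.1.2.1 (add T \lnot B, T \lnot D):
                        × closes — contains both D and \lnot D.
                      branch 1.2.2.1.2.2 (add F \lnot B, F \lnot D):
                        × closes — contains both B and \lnot B.
              branch 1.2.2.2 (add F \lnot B, T \lnot D):
                × closes — contains both B and \lnot B.
  branch 2 (add T (((\lnot B \land B) \lor D) \to B)):
    T ((\lnot B \land B) \lor D): β-rule — branch into T (\lnot B \land B)  //  T D.
      branch 2.1 (add T (\lnot B \land B)):
        T (\lnot B \land B): α-rule — add T \lnot B, T B.
        × closes — contains both B and \lnot B.
      branch 2.2 (add T D):
        T (A \to C): β-rule — branch into F A  //  T C.
          branch 2.2.1 (add F A):
            F (\lnot B \leftrightarrow \lnot D): β-rule — branch into T \lnot B, F \lnot D  //  F \lnot B, T \lnot D.
              branch 2.2.1.1 (add T \lnot B, F \lnot D):
                T (((\lnot B \land B) \lor D) \to B): β-rule — branch into F ((\lnot B \land B) \lor D)  //  T B.
                  branch 2.2.1.1.1 (add F ((\lnot B \land B) \lor D)):
                    F ((\lnot B \land B) \lor D): α-rule — add F (\lnot B \land B), F D.
                    × closes — contains both D and \lnot D.
                  branch 2.2.1.1.2 (add T B):
                    × closes — contains both B and \lnot B.
              branch 2.2.1.2 (add F \lnot B, T \lnot D):
                × closes — contains both B and \lnot B.
          branch 2.2.2 (add T C):
            F (\lnot B \leftrightarrow \lnot D): β-rule — branch into T \lnot B, F \lnot D  //  F \lnot B, T \lnot D.
              branch 2.2.2.1 (add T \lnot B, F \lnot D):
                T (((\lnot B \land B) \lor D) \to B): β-rule — branch into F ((\lnot B \land B) \lor D)  //  T B.
                  branch 2.2.2.1.1 (add F ((\lnot B \land B) \lor D)):
                    F ((\lnot B \land B) \lor D): α-rule — add F (\lnot B \land B), F D.
                    × closes — contains both D and \lnot D.
                  branch 2.2.2.1.2 (add T B):
                    × closes — contains both B and \lnot B.
              branch 2.2.2.2 (add F \lnot B, T \lnot D):
                × closes — contains both B and \lnot B.
All 16 branches close.
Every branch closed, so the negation is unsatisfiable and the formula is valid.

Valid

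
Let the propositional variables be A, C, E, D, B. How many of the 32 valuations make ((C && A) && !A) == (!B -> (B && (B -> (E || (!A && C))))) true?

16

Initial set: {(((C && A) && !A) == (!B -> (B && (B -> (E || (!A && C))))))}.
(((C && A) && !A) == (!B -> (B && (B -> (E || (!A && C)))))): β-rule — branch into ((C && A) && !A), (!B -> (B && (B -> (E || (!A && C)))))  //  !((C && A) && !A), !(!B -> (B && (B -> (E || (!A && C))))).
  branch 1 (add ((C && A) && !A), (!B -> (B && (B -> (E || (!A && C)))))):
    ((C && A) && !A): α-rule — add (C && A), !A.
    (C && A): α-rule — add C, A.
    × closes — contains both A and !A.
  branch 2 (add !((C && A) && !A), !(!B -> (B && (B -> (E || (!A && C)))))):
    !(!B -> (B && (B -> (E || (!A && C))))): α-rule — add !B, !(B && (B -> (E || (!A && C)))).
    !((C && A) && !A): β-rule — branch into !(C && A)  //  !!A.
      branch 2.1 (add !(C && A)):
        !(B && (B -> (E || (!A && C)))): β-rule — branch into !B  //  !(B -> (E || (!A && C))).
          branch 2.1.1 (add !B):
            !(C && A): β-rule — branch into !C  //  !A.
              branch 2.1.1.1 (add !C):
                ○ open, literals {B=F, C=F}.
              branch 2.1.1.2 (add !A):
                ○ open, literals {A=F, B=F}.
          branch 2.1.2 (add !(B -> (E || (!A && C)))):
            !(B -> (E || (!A && C))): α-rule — add B, !(E || (!A && C)).
            × closes — contains both B and !B.
      branch 2.2 (add !!A):
        !(B && (B -> (E || (!A && C)))): β-rule — branch into !B  //  !(B -> (E || (!A && C))).
          branch 2.2.1 (add !B):
            ○ open, literals {A=T, B=F}.
          branch 2.2.2 (add !(B -> (E || (!A && C)))):
            !(B -> (E || (!A && C))): α-rule — add B, !(E || (!A && C)).
            × closes — contains both B and !B.
3 branches closed, 3 open.
Each open branch fixes some atoms; the unmentioned ones are free. Counting distinct full assignments: branch {B=F, C=F} (A, E, D) contributes 8 new; branch {A=F, B=F} (C, E, D) contributes 4 new; branch {A=T, B=F} (C, E, D) contributes 4 new. Total: 16.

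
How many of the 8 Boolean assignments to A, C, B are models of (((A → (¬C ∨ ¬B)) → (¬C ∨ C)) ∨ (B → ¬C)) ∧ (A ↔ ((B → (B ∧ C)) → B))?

4

Initial set: {T ((((A → (¬C ∨ ¬B)) → (¬C ∨ C)) ∨ (B → ¬C)) ∧ (A ↔ ((B → (B ∧ C)) → B)))}.
T ((((A → (¬C ∨ ¬B)) → (¬C ∨ C)) ∨ (B → ¬C)) ∧ (A ↔ ((B → (B ∧ C)) → B))): α-rule — add T (((A → (¬C ∨ ¬B)) → (¬C ∨ C)) ∨ (B → ¬C)), T (A ↔ ((B → (B ∧ C)) → B)).
T (((A → (¬C ∨ ¬B)) → (¬C ∨ C)) ∨ (B → ¬C)): β-rule — branch into T ((A → (¬C ∨ ¬B)) → (¬C ∨ C))  //  T (B → ¬C).
  branch 1 (add T ((A → (¬C ∨ ¬B)) → (¬C ∨ C))):
    T (A ↔ ((B → (B ∧ C)) → B)): β-rule — branch into T A, T ((B → (B ∧ C)) → B)  //  F A, F ((B → (B ∧ C)) → B).
      branch 1.1 (add T A, T ((B → (B ∧ C)) → B)):
        T ((A → (¬C ∨ ¬B)) → (¬C ∨ C)): β-rule — branch into F (A → (¬C ∨ ¬B))  //  T (¬C ∨ C).
          branch 1.1.1 (add F (A → (¬C ∨ ¬B))):
            F (A → (¬C ∨ ¬B)): α-rule — add T A, F (¬C ∨ ¬B).
            F (¬C ∨ ¬B): α-rule — add F ¬C, F ¬B.
            T ((B → (B ∧ C)) → B): β-rule — branch into F (B → (B ∧ C))  //  T B.
              branch 1.1.1.1 (add F (B → (B ∧ C))):
                F (B → (B ∧ C)): α-rule — add T B, F (B ∧ C).
                F (B ∧ C): β-rule — branch into F B  //  F C.
                  branch 1.1.1.1.1 (add F B):
                    × closes — contains both B and ¬B.
                  branch 1.1.1.1.2 (add F C):
                    × closes — contains both C and ¬C.
              branch 1.1.1.2 (add T B):
                ○ open, literals {A=T, B=T, C=T}.
          branch 1.1.2 (add T (¬C ∨ C)):
            T ((B → (B ∧ C)) → B): β-rule — branch into F (B → (B ∧ C))  //  T B.
              branch 1.1.2.1 (add F (B → (B ∧ C))):
                F (B → (B ∧ C)): α-rule — add T B, F (B ∧ C).
                T (¬C ∨ C): β-rule — branch into T ¬C  //  T C.
                  branch 1.1.2.1.1 (add T ¬C):
                    F (B ∧ C): β-rule — branch into F B  //  F C.
                      branch 1.1.2.1.1.1 (add F B):
                        × closes — contains both B and ¬B.
                      branch 1.1.2.1.1.2 (add F C):
                        ○ open, literals {A=T, B=T, C=F}.
                  branch 1.1.2.1.2 (add T C):
                    F (B ∧ C): β-rule — branch into F B  //  F C.
                      branch 1.1.2.1.2.1 (add F B):
                        × closes — contains both B and ¬B.
                      branch 1.1.2.1.2.2 (add F C):
                        × closes — contains both C and ¬C.
              branch 1.1.2.2 (add T B):
                T (¬C ∨ C): β-rule — branch into T ¬C  //  T C.
                  branch 1.1.2.2.1 (add T ¬C):
                    ○ open, literals {A=T, B=T, C=F}.
                  branch 1.1.2.2.2 (add T C):
                    ○ open, literals {A=T, B=T, C=T}.
      branch 1.2 (add F A, F ((B → (B ∧ C)) → B)):
        F ((B → (B ∧ C)) → B): α-rule — add T (B → (B ∧ C)), F B.
        T ((A → (¬C ∨ ¬B)) → (¬C ∨ C)): β-rule — branch into F (A → (¬C ∨ ¬B))  //  T (¬C ∨ C).
          branch 1.2.1 (add F (A → (¬C ∨ ¬B))):
            F (A → (¬C ∨ ¬B)): α-rule — add T A, F (¬C ∨ ¬B).
            × closes — contains both A and ¬A.
          branch 1.2.2 (add T (¬C ∨ C)):
            T (B → (B ∧ C)): β-rule — branch into F B  //  T (B ∧ C).
              branch 1.2.2.1 (add F B):
                T (¬C ∨ C): β-rule — branch into T ¬C  //  T C.
                  branch 1.2.2.1.1 (add T ¬C):
                    ○ open, literals {A=F, B=F, C=F}.
                  branch 1.2.2.1.2 (add T C):
                    ○ open, literals {A=F, B=F, C=T}.
              branch 1.2.2.2 (add T (B ∧ C)):
                T (B ∧ C): α-rule — add T B, T C.
                × closes — contains both B and ¬B.
  branch 2 (add T (B → ¬C)):
    T (A ↔ ((B → (B ∧ C)) → B)): β-rule — branch into T A, T ((B → (B ∧ C)) → B)  //  F A, F ((B → (B ∧ C)) → B).
      branch 2.1 (add T A, T ((B → (B ∧ C)) → B)):
        T (B → ¬C): β-rule — branch into F B  //  T ¬C.
          branch 2.1.1 (add F B):
            T ((B → (B ∧ C)) → B): β-rule — branch into F (B → (B ∧ C))  //  T B.
              branch 2.1.1.1 (add F (B → (B ∧ C))):
                F (B → (B ∧ C)): α-rule — add T B, F (B ∧ C).
                × closes — contains both B and ¬B.
              branch 2.1.1.2 (add T B):
                × closes — contains both B and ¬B.
          branch 2.1.2 (add T ¬C):
            T ((B → (B ∧ C)) → B): β-rule — branch into F (B → (B ∧ C))  //  T B.
              branch 2.1.2.1 (add F (B → (B ∧ C))):
                F (B → (B ∧ C)): α-rule — add T B, F (B ∧ C).
                F (B ∧ C): β-rule — branch into F B  //  F C.
                  branch 2.1.2.1.1 (add F B):
                    × closes — contains both B and ¬B.
                  branch 2.1.2.1.2 (add F C):
                    ○ open, literals {A=T, B=T, C=F}.
              branch 2.1.2.2 (add T B):
                ○ open, literals {A=T, B=T, C=F}.
      branch 2.2 (add F A, F ((B → (B ∧ C)) → B)):
        F ((B → (B ∧ C)) → B): α-rule — add T (B → (B ∧ C)), F B.
        T (B → ¬C): β-rule — branch into F B  //  T ¬C.
          branch 2.2.1 (add F B):
            T (B → (B ∧ C)): β-rule — branch into F B  //  T (B ∧ C).
              branch 2.2.1.1 (add F B):
                ○ open, literals {A=F, B=F}.
              branch 2.2.1.2 (add T (B ∧ C)):
                T (B ∧ C): α-rule — add T B, T C.
                × closes — contains both B and ¬B.
          branch 2.2.2 (add T ¬C):
            T (B → (B ∧ C)): β-rule — branch into F B  //  T (B ∧ C).
              branch 2.2.2.1 (add F B):
                ○ open, literals {A=F, B=F, C=F}.
              branch 2.2.2.2 (add T (B ∧ C)):
                T (B ∧ C): α-rule — add T B, T C.
                × closes — contains both B and ¬B.
12 branches closed, 10 open.
Each open branch fixes some atoms; the unmentioned ones are free. Counting distinct full assignments: branch {A=T, B=T, C=T} (none free) contributes 1 new; branch {A=T, B=T, C=F} (none free) contributes 1 new; branch {A=T, B=T, C=F} (none free) contributes 0 new; branch {A=T, B=T, C=T} (none free) contributes 0 new; branch {A=F, B=F, C=F} (none free) contributes 1 new; branch {A=F, B=F, C=T} (none free) contributes 1 new; branch {A=T, B=T, C=F} (none free) contributes 0 new; branch {A=T, B=T, C=F} (none free) contributes 0 new; branch {A=F, B=F} (C) contributes 0 new; branch {A=F, B=F, C=F} (none free) contributes 0 new. Total: 4.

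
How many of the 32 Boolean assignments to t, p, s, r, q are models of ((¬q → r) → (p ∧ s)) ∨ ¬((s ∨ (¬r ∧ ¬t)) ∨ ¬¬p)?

19

Initial set: {T (((¬q → r) → (p ∧ s)) ∨ ¬((s ∨ (¬r ∧ ¬t)) ∨ ¬¬p))}.
T (((¬q → r) → (p ∧ s)) ∨ ¬((s ∨ (¬r ∧ ¬t)) ∨ ¬¬p)): β-rule — branch into T ((¬q → r) → (p ∧ s))  //  T ¬((s ∨ (¬r ∧ ¬t)) ∨ ¬¬p).
  branch 1 (add T ((¬q → r) → (p ∧ s))):
    T ((¬q → r) → (p ∧ s)): β-rule — branch into F (¬q → r)  //  T (p ∧ s).
      branch 1.1 (add F (¬q → r)):
        F (¬q → r): α-rule — add T ¬q, F r.
        ○ open, literals {q=false, r=false}.
      branch 1.2 (add T (p ∧ s)):
        T (p ∧ s): α-rule — add T p, T s.
        ○ open, literals {p=true, s=true}.
  branch 2 (add T ¬((s ∨ (¬r ∧ ¬t)) ∨ ¬¬p)):
    T ¬((s ∨ (¬r ∧ ¬t)) ∨ ¬¬p): α-rule — add F (s ∨ (¬r ∧ ¬t)), F ¬¬p.
    F (s ∨ (¬r ∧ ¬t)): α-rule — add F s, F (¬r ∧ ¬t).
    F ¬¬p: drop double negation, giving F p.
    F (¬r ∧ ¬t): β-rule — branch into F ¬r  //  F ¬t.
      branch 2.1 (add F ¬r):
        ○ open, literals {p=false, r=true, s=false}.
      branch 2.2 (add F ¬t):
        ○ open, literals {p=false, s=false, t=true}.
0 branches closed, 4 open.
Each open branch fixes some atoms; the unmentioned ones are free. Counting distinct full assignments: branch {q=false, r=false} (t, p, s) contributes 8 new; branch {p=true, s=true} (t, r, q) contributes 6 new; branch {p=false, r=true, s=false} (t, q) contributes 4 new; branch {p=false, s=false, t=true} (r, q) contributes 1 new. Total: 19.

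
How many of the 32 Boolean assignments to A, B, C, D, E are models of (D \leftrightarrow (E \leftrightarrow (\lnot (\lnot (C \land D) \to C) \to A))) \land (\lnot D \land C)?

4

Initial set: {((D \leftrightarrow (E \leftrightarrow (\lnot (\lnot (C \land D) \to C) \to A))) \land (\lnot D \land C))}.
((D \leftrightarrow (E \leftrightarrow (\lnot (\lnot (C \land D) \to C) \to A))) \land (\lnot D \land C)): α-rule — add (D \leftrightarrow (E \leftrightarrow (\lnot (\lnot (C \land D) \to C) \to A))), (\lnot D \land C).
(\lnot D \land C): α-rule — add \lnot D, C.
(D \leftrightarrow (E \leftrightarrow (\lnot (\lnot (C \land D) \to C) \to A))): β-rule — branch into D, (E \leftrightarrow (\lnot (\lnot (C \land D) \to C) \to A))  //  \lnot D, \lnot (E \leftrightarrow (\lnot (\lnot (C \land D) \to C) \to A)).
  branch 1 (add D, (E \leftrightarrow (\lnot (\lnot (C \land D) \to C) \to A))):
    × closes — contains both D and \lnot D.
  branch 2 (add \lnot D, \lnot (E \leftrightarrow (\lnot (\lnot (C \land D) \to C) \to A))):
    \lnot (E \leftrightarrow (\lnot (\lnot (C \land D) \to C) \to A)): β-rule — branch into E, \lnot (\lnot (\lnot (C \land D) \to C) \to A)  //  \lnot E, (\lnot (\lnot (C \land D) \to C) \to A).
      branch 2.1 (add E, \lnot (\lnot (\lnot (C \land D) \to C) \to A)):
        \lnot (\lnot (\lnot (C \land D) \to C) \to A): α-rule — add \lnot (\lnot (C \land D) \to C), \lnot A.
        \lnot (\lnot (C \land D) \to C): α-rule — add \lnot (C \land D), \lnot C.
        × closes — contains both C and \lnot C.
      branch 2.2 (add \lnot E, (\lnot (\lnot (C \land D) \to C) \to A)):
        (\lnot (\lnot (C \land D) \to C) \to A): β-rule — branch into \lnot \lnot (\lnot (C \land D) \to C)  //  A.
          branch 2.2.1 (add \lnot \lnot (\lnot (C \land D) \to C)):
            \lnot \lnot (\lnot (C \land D) \to C): β-rule — branch into \lnot \lnot (C \land D)  //  C.
              branch 2.2.1.1 (add \lnot \lnot (C \land D)):
                \lnot \lnot (C \land D): α-rule — add C, D.
                × closes — contains both D and \lnot D.
              branch 2.2.1.2 (add C):
                ○ open, literals {C=T, D=F, E=F}.
          branch 2.2.2 (add A):
            ○ open, literals {A=T, C=T, D=F, E=F}.
3 branches closed, 2 open.
Each open branch fixes some atoms; the unmentioned ones are free. Counting distinct full assignments: branch {C=T, D=F, E=F} (A, B) contributes 4 new; branch {A=T, C=T, D=F, E=F} (B) contributes 0 new. Total: 4.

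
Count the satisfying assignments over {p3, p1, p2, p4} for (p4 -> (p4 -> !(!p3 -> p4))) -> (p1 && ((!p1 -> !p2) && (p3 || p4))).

Initial set: {((p4 -> (p4 -> !(!p3 -> p4))) -> (p1 && ((!p1 -> !p2) && (p3 || p4))))}.
((p4 -> (p4 -> !(!p3 -> p4))) -> (p1 && ((!p1 -> !p2) && (p3 || p4)))): β-rule — branch into !(p4 -> (p4 -> !(!p3 -> p4)))  //  (p1 && ((!p1 -> !p2) && (p3 || p4))).
  branch 1 (add !(p4 -> (p4 -> !(!p3 -> p4)))):
    !(p4 -> (p4 -> !(!p3 -> p4))): α-rule — add p4, !(p4 -> !(!p3 -> p4)).
    !(p4 -> !(!p3 -> p4)): α-rule — add p4, !!(!p3 -> p4).
    !!(!p3 -> p4): β-rule — branch into !!p3  //  p4.
      branch 1.1 (add !!p3):
        ○ open, literals {p3=T, p4=T}.
      branch 1.2 (add p4):
        ○ open, literals {p4=T}.
  branch 2 (add (p1 && ((!p1 -> !p2) && (p3 || p4)))):
    (p1 && ((!p1 -> !p2) && (p3 || p4))): α-rule — add p1, ((!p1 -> !p2) && (p3 || p4)).
    ((!p1 -> !p2) && (p3 || p4)): α-rule — add (!p1 -> !p2), (p3 || p4).
    (!p1 -> !p2): β-rule — branch into !!p1  //  !p2.
      branch 2.1 (add !!p1):
        (p3 || p4): β-rule — branch into p3  //  p4.
          branch 2.1.1 (add p3):
            ○ open, literals {p1=T, p3=T}.
          branch 2.1.2 (add p4):
            ○ open, literals {p1=T, p4=T}.
      branch 2.2 (add !p2):
        (p3 || p4): β-rule — branch into p3  //  p4.
          branch 2.2.1 (add p3):
            ○ open, literals {p1=T, p2=F, p3=T}.
          branch 2.2.2 (add p4):
            ○ open, literals {p1=T, p2=F, p4=T}.
0 branches closed, 6 open.
Each open branch fixes some atoms; the unmentioned ones are free. Counting distinct full assignments: branch {p3=T, p4=T} (p1, p2) contributes 4 new; branch {p4=T} (p3, p1, p2) contributes 4 new; branch {p1=T, p3=T} (p2, p4) contributes 2 new; branch {p1=T, p4=T} (p3, p2) contributes 0 new; branch {p1=T, p2=F, p3=T} (p4) contributes 0 new; branch {p1=T, p2=F, p4=T} (p3) contributes 0 new. Total: 10.

10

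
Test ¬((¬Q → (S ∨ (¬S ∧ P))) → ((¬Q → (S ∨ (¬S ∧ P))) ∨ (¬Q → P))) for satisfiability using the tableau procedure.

Initial set: {T ¬((¬Q → (S ∨ (¬S ∧ P))) → ((¬Q → (S ∨ (¬S ∧ P))) ∨ (¬Q → P)))}.
T ¬((¬Q → (S ∨ (¬S ∧ P))) → ((¬Q → (S ∨ (¬S ∧ P))) ∨ (¬Q → P))): α-rule — add T (¬Q → (S ∨ (¬S ∧ P))), F ((¬Q → (S ∨ (¬S ∧ P))) ∨ (¬Q → P)).
F ((¬Q → (S ∨ (¬S ∧ P))) ∨ (¬Q → P)): α-rule — add F (¬Q → (S ∨ (¬S ∧ P))), F (¬Q → P).
F (¬Q → (S ∨ (¬S ∧ P))): α-rule — add T ¬Q, F (S ∨ (¬S ∧ P)).
F (¬Q → P): α-rule — add T ¬Q, F P.
F (S ∨ (¬S ∧ P)): α-rule — add F S, F (¬S ∧ P).
T (¬Q → (S ∨ (¬S ∧ P))): β-rule — branch into F ¬Q  //  T (S ∨ (¬S ∧ P)).
  branch 1 (add F ¬Q):
    × closes — contains both Q and ¬Q.
  branch 2 (add T (S ∨ (¬S ∧ P))):
    F (¬S ∧ P): β-rule — branch into F ¬S  //  F P.
      branch 2.1 (add F ¬S):
        × closes — contains both S and ¬S.
      branch 2.2 (add F P):
        T (S ∨ (¬S ∧ P)): β-rule — branch into T S  //  T (¬S ∧ P).
          branch 2.2.1 (add T S):
            × closes — contains both S and ¬S.
          branch 2.2.2 (add T (¬S ∧ P)):
            T (¬S ∧ P): α-rule — add T ¬S, T P.
            × closes — contains both P and ¬P.
All 4 branches close.
Every branch closed; the formula is unsatisfiable.

Unsatisfiable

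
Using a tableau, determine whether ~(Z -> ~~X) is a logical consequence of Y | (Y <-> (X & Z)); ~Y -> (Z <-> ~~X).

No

Initial set: {(Y | (Y <-> (X & Z))); (~Y -> (Z <-> ~~X)); ~~(Z -> ~~X)}.
(Y | (Y <-> (X & Z))): β-rule — branch into Y  //  (Y <-> (X & Z)).
  branch 1 (add Y):
    (~Y -> (Z <-> ~~X)): β-rule — branch into ~~Y  //  (Z <-> ~~X).
      branch 1.1 (add ~~Y):
        ~~(Z -> ~~X): β-rule — branch into ~Z  //  ~~X.
          branch 1.1.1 (add ~Z):
            ○ open, literals {Y=1, Z=0}.
          branch 1.1.2 (add ~~X):
            ~~X: drop double negation, giving X.
            ○ open, literals {X=1, Y=1}.
      branch 1.2 (add (Z <-> ~~X)):
        ~~(Z -> ~~X): β-rule — branch into ~Z  //  ~~X.
          branch 1.2.1 (add ~Z):
            (Z <-> ~~X): β-rule — branch into Z, ~~X  //  ~Z, ~~~X.
              branch 1.2.1.1 (add Z, ~~X):
                × closes — contains both Z and ~Z.
              branch 1.2.1.2 (add ~Z, ~~~X):
                ~~~X: drop double negation, giving ~X.
                ○ open, literals {X=0, Y=1, Z=0}.
          branch 1.2.2 (add ~~X):
            ~~X: drop double negation, giving X.
            (Z <-> ~~X): β-rule — branch into Z, ~~X  //  ~Z, ~~~X.
              branch 1.2.2.1 (add Z, ~~X):
                ~~X: drop double negation, giving X.
                ○ open, literals {X=1, Y=1, Z=1}.
              branch 1.2.2.2 (add ~Z, ~~~X):
                ~~~X: drop double negation, giving ~X.
                × closes — contains both X and ~X.
  branch 2 (add (Y <-> (X & Z))):
    (~Y -> (Z <-> ~~X)): β-rule — branch into ~~Y  //  (Z <-> ~~X).
      branch 2.1 (add ~~Y):
        ~~(Z -> ~~X): β-rule — branch into ~Z  //  ~~X.
          branch 2.1.1 (add ~Z):
            (Y <-> (X & Z)): β-rule — branch into Y, (X & Z)  //  ~Y, ~(X & Z).
              branch 2.1.1.1 (add Y, (X & Z)):
                (X & Z): α-rule — add X, Z.
                × closes — contains both Z and ~Z.
              branch 2.1.1.2 (add ~Y, ~(X & Z)):
                × closes — contains both Y and ~Y.
          branch 2.1.2 (add ~~X):
            ~~X: drop double negation, giving X.
            (Y <-> (X & Z)): β-rule — branch into Y, (X & Z)  //  ~Y, ~(X & Z).
              branch 2.1.2.1 (add Y, (X & Z)):
                (X & Z): α-rule — add X, Z.
                ○ open, literals {X=1, Y=1, Z=1}.
              branch 2.1.2.2 (add ~Y, ~(X & Z)):
                × closes — contains both Y and ~Y.
      branch 2.2 (add (Z <-> ~~X)):
        ~~(Z -> ~~X): β-rule — branch into ~Z  //  ~~X.
          branch 2.2.1 (add ~Z):
            (Y <-> (X & Z)): β-rule — branch into Y, (X & Z)  //  ~Y, ~(X & Z).
              branch 2.2.1.1 (add Y, (X & Z)):
                (X & Z): α-rule — add X, Z.
                × closes — contains both Z and ~Z.
              branch 2.2.1.2 (add ~Y, ~(X & Z)):
                (Z <-> ~~X): β-rule — branch into Z, ~~X  //  ~Z, ~~~X.
                  branch 2.2.1.2.1 (add Z, ~~X):
                    × closes — contains both Z and ~Z.
                  branch 2.2.1.2.2 (add ~Z, ~~~X):
                    ~~~X: drop double negation, giving ~X.
                    ~(X & Z): β-rule — branch into ~X  //  ~Z.
                      branch 2.2.1.2.2.1 (add ~X):
                        ○ open, literals {X=0, Y=0, Z=0}.
                      branch 2.2.1.2.2.2 (add ~Z):
                        ○ open, literals {X=0, Y=0, Z=0}.
          branch 2.2.2 (add ~~X):
            ~~X: drop double negation, giving X.
            (Y <-> (X & Z)): β-rule — branch into Y, (X & Z)  //  ~Y, ~(X & Z).
              branch 2.2.2.1 (add Y, (X & Z)):
                (X & Z): α-rule — add X, Z.
                (Z <-> ~~X): β-rule — branch into Z, ~~X  //  ~Z, ~~~X.
                  branch 2.2.2.1.1 (add Z, ~~X):
                    ~~X: drop double negation, giving X.
                    ○ open, literals {X=1, Y=1, Z=1}.
                  branch 2.2.2.1.2 (add ~Z, ~~~X):
                    × closes — contains both Z and ~Z.
              branch 2.2.2.2 (add ~Y, ~(X & Z)):
                (Z <-> ~~X): β-rule — branch into Z, ~~X  //  ~Z, ~~~X.
                  branch 2.2.2.2.1 (add Z, ~~X):
                    ~~X: drop double negation, giving X.
                    ~(X & Z): β-rule — branch into ~X  //  ~Z.
                      branch 2.2.2.2.1.1 (add ~X):
                        × closes — contains both X and ~X.
                      branch 2.2.2.2.1.2 (add ~Z):
                        × closes — contains both Z and ~Z.
                  branch 2.2.2.2.2 (add ~Z, ~~~X):
                    ~~~X: drop double negation, giving ~X.
                    × closes — contains both X and ~X.
11 branches closed, 8 open.
An open branch gives a countermodel: Y=1, Z=0 (unmentioned atoms arbitrary); the premises hold there but the conclusion fails.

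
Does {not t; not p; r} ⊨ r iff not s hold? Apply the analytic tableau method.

Initial set: {T not t; T not p; T r; F (r iff not s)}.
F (r iff not s): β-rule — branch into T r, F not s  //  F r, T not s.
  branch 1 (add T r, F not s):
    ○ open, literals {p=F, r=T, s=T, t=F}.
  branch 2 (add F r, T not s):
    × closes — contains both r and not r.
1 branch closed, 1 open.
An open branch gives a countermodel: p=F, r=T, s=T, t=F (unmentioned atoms arbitrary); the premises hold there but the conclusion fails.

No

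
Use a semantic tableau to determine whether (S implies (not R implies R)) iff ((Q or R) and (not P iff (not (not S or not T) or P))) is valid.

Assume the negation and expand:
Initial set: {not ((S implies (not R implies R)) iff ((Q or R) and (not P iff (not (not S or not T) or P))))}.
not ((S implies (not R implies R)) iff ((Q or R) and (not P iff (not (not S or not T) or P)))): β-rule — branch into (S implies (not R implies R)), not ((Q or R) and (not P iff (not (not S or not T) or P)))  //  not (S implies (not R implies R)), ((Q or R) and (not P iff (not (not S or not T) or P))).
  branch 1 (add (S implies (not R implies R)), not ((Q or R) and (not P iff (not (not S or not T) or P)))):
    (S implies (not R implies R)): β-rule — branch into not S  //  (not R implies R).
      branch 1.1 (add not S):
        not ((Q or R) and (not P iff (not (not S or not T) or P))): β-rule — branch into not (Q or R)  //  not (not P iff (not (not S or not T) or P)).
          branch 1.1.1 (add not (Q or R)):
            not (Q or R): α-rule — add not Q, not R.
            ○ open, literals {Q=0, R=0, S=0}.
          branch 1.1.2 (add not (not P iff (not (not S or not T) or P))):
            not (not P iff (not (not S or not T) or P)): β-rule — branch into not P, not (not (not S or not T) or P)  //  not not P, (not (not S or not T) or P).
              branch 1.1.2.1 (add not P, not (not (not S or not T) or P)):
                not (not (not S or not T) or P): α-rule — add not not (not S or not T), not P.
                not not (not S or not T): β-rule — branch into not S  //  not T.
                  branch 1.1.2.1.1 (add not S):
                    ○ open, literals {P=0, S=0}.
                  branch 1.1.2.1.2 (add not T):
                    ○ open, literals {P=0, S=0, T=0}.
              branch 1.1.2.2 (add not not P, (not (not S or not T) or P)):
                (not (not S or not T) or P): β-rule — branch into not (not S or not T)  //  P.
                  branch 1.1.2.2.1 (add not (not S or not T)):
                    not (not S or not T): α-rule — add not not S, not not T.
                    × closes — contains both S and not S.
                  branch 1.1.2.2.2 (add P):
                    ○ open, literals {P=1, S=0}.
      branch 1.2 (add (not R implies R)):
        not ((Q or R) and (not P iff (not (not S or not T) or P))): β-rule — branch into not (Q or R)  //  not (not P iff (not (not S or not T) or P)).
          branch 1.2.1 (add not (Q or R)):
            not (Q or R): α-rule — add not Q, not R.
            (not R implies R): β-rule — branch into not not R  //  R.
              branch 1.2.1.1 (add not not R):
                × closes — contains both R and not R.
              branch 1.2.1.2 (add R):
                × closes — contains both R and not R.
          branch 1.2.2 (add not (not P iff (not (not S or not T) or P))):
            (not R implies R): β-rule — branch into not not R  //  R.
              branch 1.2.2.1 (add not not R):
                not (not P iff (not (not S or not T) or P)): β-rule — branch into not P, not (not (not S or not T) or P)  //  not not P, (not (not S or not T) or P).
                  branch 1.2.2.1.1 (add not P, not (not (not S or not T) or P)):
                    not (not (not S or not T) or P): α-rule — add not not (not S or not T), not P.
                    not not (not S or not T): β-rule — branch into not S  //  not T.
                      branch 1.2.2.1.1.1 (add not S):
                        ○ open, literals {P=0, R=1, S=0}.
                      branch 1.2.2.1.1.2 (add not T):
                        ○ open, literals {P=0, R=1, T=0}.
                  branch 1.2.2.1.2 (add not not P, (not (not S or not T) or P)):
                    (not (not S or not T) or P): β-rule — branch into not (not S or not T)  //  P.
                      branch 1.2.2.1.2.1 (add not (not S or not T)):
                        not (not S or not T): α-rule — add not not S, not not T.
                        ○ open, literals {P=1, R=1, S=1, T=1}.
                      branch 1.2.2.1.2.2 (add P):
                        ○ open, literals {P=1, R=1}.
              branch 1.2.2.2 (add R):
                not (not P iff (not (not S or not T) or P)): β-rule — branch into not P, not (not (not S or not T) or P)  //  not not P, (not (not S or not T) or P).
                  branch 1.2.2.2.1 (add not P, not (not (not S or not T) or P)):
                    not (not (not S or not T) or P): α-rule — add not not (not S or not T), not P.
                    not not (not S or not T): β-rule — branch into not S  //  not T.
                      branch 1.2.2.2.1.1 (add not S):
                        ○ open, literals {P=0, R=1, S=0}.
                      branch 1.2.2.2.1.2 (add not T):
                        ○ open, literals {P=0, R=1, T=0}.
                  branch 1.2.2.2.2 (add not not P, (not (not S or not T) or P)):
                    (not (not S or not T) or P): β-rule — branch into not (not S or not T)  //  P.
                      branch 1.2.2.2.2.1 (add not (not S or not T)):
                        not (not S or not T): α-rule — add not not S, not not T.
                        ○ open, literals {P=1, R=1, S=1, T=1}.
                      branch 1.2.2.2.2.2 (add P):
                        ○ open, literals {P=1, R=1}.
  branch 2 (add not (S implies (not R implies R)), ((Q or R) and (not P iff (not (not S or not T) or P)))):
    not (S implies (not R implies R)): α-rule — add S, not (not R implies R).
    ((Q or R) and (not P iff (not (not S or not T) or P))): α-rule — add (Q or R), (not P iff (not (not S or not T) or P)).
    not (not R implies R): α-rule — add not R, not R.
    (Q or R): β-rule — branch into Q  //  R.
      branch 2.1 (add Q):
        (not P iff (not (not S or not T) or P)): β-rule — branch into not P, (not (not S or not T) or P)  //  not not P, not (not (not S or not T) or P).
          branch 2.1.1 (add not P, (not (not S or not T) or P)):
            (not (not S or not T) or P): β-rule — branch into not (not S or not T)  //  P.
              branch 2.1.1.1 (add not (not S or not T)):
                not (not S or not T): α-rule — add not not S, not not T.
                ○ open, literals {P=0, Q=1, R=0, S=1, T=1}.
              branch 2.1.1.2 (add P):
                × closes — contains both P and not P.
          branch 2.1.2 (add not not P, not (not (not S or not T) or P)):
            not (not (not S or not T) or P): α-rule — add not not (not S or not T), not P.
            × closes — contains both P and not P.
      branch 2.2 (add R):
        × closes — contains both R and not R.
6 branches closed, 13 open.
An open branch gives a countermodel: Q=0, R=0, S=0 (unmentioned atoms arbitrary); under it the original formula is false.

Not valid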